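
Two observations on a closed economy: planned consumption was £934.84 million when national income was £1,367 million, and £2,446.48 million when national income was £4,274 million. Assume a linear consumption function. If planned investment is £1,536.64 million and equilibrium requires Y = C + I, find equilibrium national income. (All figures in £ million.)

MPC = (2446.48 − 934.84)/(4274 − 1367) = 1511.64/2907 = 0.52
a = 934.84 − 0.52(1367) = 224
Equilibrium: Y = 224 + 0.52Y + 1536.64
0.48Y = 1760.64, so Y = 1760.64/0.48 = 3668

Y = 3668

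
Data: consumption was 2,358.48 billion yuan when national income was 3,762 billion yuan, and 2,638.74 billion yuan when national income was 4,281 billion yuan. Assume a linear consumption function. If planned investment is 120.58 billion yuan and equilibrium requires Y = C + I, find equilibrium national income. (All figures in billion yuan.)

Y = 973

MPC = (2638.74 − 2358.48)/(4281 − 3762) = 280.26/519 = 0.54
a = 2358.48 − 0.54(3762) = 327
Equilibrium: Y = 327 + 0.54Y + 120.58
0.46Y = 447.58, so Y = 447.58/0.46 = 973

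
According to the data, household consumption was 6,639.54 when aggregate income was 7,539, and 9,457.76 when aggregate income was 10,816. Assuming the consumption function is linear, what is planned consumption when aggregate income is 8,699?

MPC = (9457.76 − 6639.54)/(10816 − 7539) = 2818.22/3277 = 0.86
a = 6639.54 − 0.86(7539) = 6639.54 − 6483.54 = 156
C = 156 + 0.86(8699) = 156 + 7481.14 = 7637.14

C = 7637.14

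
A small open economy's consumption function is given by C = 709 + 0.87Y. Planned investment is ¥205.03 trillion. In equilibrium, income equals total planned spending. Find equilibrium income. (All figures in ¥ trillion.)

Y = 7031

Y = C + I = 709 + 0.87Y + 205.03
Y − 0.87Y = 914.03
0.13Y = 914.03, so Y = 914.03/0.13 = 7031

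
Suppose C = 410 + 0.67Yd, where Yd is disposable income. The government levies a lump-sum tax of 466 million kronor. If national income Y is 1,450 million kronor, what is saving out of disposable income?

Yd = Y − T = 1450 − 466 = 984
C = 410 + 0.67(984) = 410 + 659.28 = 1069.28
S = Yd − C = 984 − 1069.28 = -85.28

S = -85.28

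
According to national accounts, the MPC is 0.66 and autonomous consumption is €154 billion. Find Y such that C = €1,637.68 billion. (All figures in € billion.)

Y = 2248

154 + 0.66Y = 1637.68
0.66Y = 1483.68, so Y = 1483.68/0.66 = 2248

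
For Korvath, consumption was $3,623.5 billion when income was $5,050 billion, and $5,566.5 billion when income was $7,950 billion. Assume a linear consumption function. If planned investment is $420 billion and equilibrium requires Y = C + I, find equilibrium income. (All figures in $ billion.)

Y = 2000

MPC = (5566.5 − 3623.5)/(7950 − 5050) = 1943/2900 = 0.67
a = 3623.5 − 0.67(5050) = 240
Equilibrium: Y = 240 + 0.67Y + 420
0.33Y = 660, so Y = 660/0.33 = 2000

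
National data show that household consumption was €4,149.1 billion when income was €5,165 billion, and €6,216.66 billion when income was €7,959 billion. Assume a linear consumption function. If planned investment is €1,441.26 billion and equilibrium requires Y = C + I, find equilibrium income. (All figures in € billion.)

MPC = (6216.66 − 4149.1)/(7959 − 5165) = 2067.56/2794 = 0.74
a = 4149.1 − 0.74(5165) = 327
Equilibrium: Y = 327 + 0.74Y + 1441.26
0.26Y = 1768.26, so Y = 1768.26/0.26 = 6801

Y = 6801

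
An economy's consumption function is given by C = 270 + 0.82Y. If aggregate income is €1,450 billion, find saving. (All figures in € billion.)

S = -9

C = 270 + 0.82(1450) = 270 + 1189 = 1459
S = Y − C = 1450 − 1459 = -9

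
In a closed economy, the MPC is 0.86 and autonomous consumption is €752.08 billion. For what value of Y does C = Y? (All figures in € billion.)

Y = 5372

At break-even, C = Y: 752.08 + 0.86Y = Y
0.14Y = 752.08, so Y = 752.08/0.14 = 5372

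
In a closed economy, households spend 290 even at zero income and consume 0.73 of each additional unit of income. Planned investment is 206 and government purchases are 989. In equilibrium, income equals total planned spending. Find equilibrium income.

Y = C + I + G = 290 + 0.73Y + 206 + 989
Y − 0.73Y = 1485
0.27Y = 1485, so Y = 1485/0.27 = 5500

Y = 5500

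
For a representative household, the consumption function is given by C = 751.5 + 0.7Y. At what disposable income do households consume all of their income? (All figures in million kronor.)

Y = 2505

At break-even, C = Y: 751.5 + 0.7Y = Y
0.3Y = 751.5, so Y = 751.5/0.3 = 2505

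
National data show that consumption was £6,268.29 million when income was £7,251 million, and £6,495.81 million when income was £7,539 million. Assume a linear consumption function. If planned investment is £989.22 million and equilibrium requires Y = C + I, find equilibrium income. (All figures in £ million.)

Y = 7282

MPC = (6495.81 − 6268.29)/(7539 − 7251) = 227.52/288 = 0.79
a = 6268.29 − 0.79(7251) = 540
Equilibrium: Y = 540 + 0.79Y + 989.22
0.21Y = 1529.22, so Y = 1529.22/0.21 = 7282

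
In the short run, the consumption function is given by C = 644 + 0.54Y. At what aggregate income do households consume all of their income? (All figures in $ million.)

At break-even, C = Y: 644 + 0.54Y = Y
0.46Y = 644, so Y = 644/0.46 = 1400

Y = 1400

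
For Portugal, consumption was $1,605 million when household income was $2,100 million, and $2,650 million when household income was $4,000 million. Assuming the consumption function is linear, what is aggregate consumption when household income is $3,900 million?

MPC = (2650 − 1605)/(4000 − 2100) = 1045/1900 = 0.55
a = 1605 − 0.55(2100) = 1605 − 1155 = 450
C = 450 + 0.55(3900) = 450 + 2145 = 2595

C = 2595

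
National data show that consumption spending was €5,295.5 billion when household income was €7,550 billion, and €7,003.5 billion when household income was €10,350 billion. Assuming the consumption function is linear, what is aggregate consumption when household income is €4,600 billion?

MPC = (7003.5 − 5295.5)/(10350 − 7550) = 1708/2800 = 0.61
a = 5295.5 − 0.61(7550) = 5295.5 − 4605.5 = 690
C = 690 + 0.61(4600) = 690 + 2806 = 3496

C = 3496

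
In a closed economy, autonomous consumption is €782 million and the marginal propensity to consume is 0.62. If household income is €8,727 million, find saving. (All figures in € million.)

S = 2534.26

C = 782 + 0.62(8727) = 782 + 5410.74 = 6192.74
S = Y − C = 8727 − 6192.74 = 2534.26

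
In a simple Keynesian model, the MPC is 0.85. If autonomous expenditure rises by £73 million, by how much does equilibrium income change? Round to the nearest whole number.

The multiplier is 1/(1 − MPC) = 1/0.15.
ΔY = 73/0.15 = 486.67 ≈ 487

ΔY ≈ 487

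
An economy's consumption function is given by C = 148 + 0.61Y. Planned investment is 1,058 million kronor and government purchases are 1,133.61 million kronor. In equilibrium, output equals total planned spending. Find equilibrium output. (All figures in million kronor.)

Y = C + I + G = 148 + 0.61Y + 1058 + 1133.61
Y − 0.61Y = 2339.61
0.39Y = 2339.61, so Y = 2339.61/0.39 = 5999

Y = 5999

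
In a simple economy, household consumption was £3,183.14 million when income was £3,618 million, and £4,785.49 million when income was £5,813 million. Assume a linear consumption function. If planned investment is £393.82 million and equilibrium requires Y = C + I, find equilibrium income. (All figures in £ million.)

MPC = (4785.49 − 3183.14)/(5813 − 3618) = 1602.35/2195 = 0.73
a = 3183.14 − 0.73(3618) = 542
Equilibrium: Y = 542 + 0.73Y + 393.82
0.27Y = 935.82, so Y = 935.82/0.27 = 3466

Y = 3466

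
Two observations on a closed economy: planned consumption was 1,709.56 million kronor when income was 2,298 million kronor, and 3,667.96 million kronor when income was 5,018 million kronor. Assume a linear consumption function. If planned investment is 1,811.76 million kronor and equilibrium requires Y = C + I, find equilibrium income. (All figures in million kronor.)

Y = 6667

MPC = (3667.96 − 1709.56)/(5018 − 2298) = 1958.4/2720 = 0.72
a = 1709.56 − 0.72(2298) = 55
Equilibrium: Y = 55 + 0.72Y + 1811.76
0.28Y = 1866.76, so Y = 1866.76/0.28 = 6667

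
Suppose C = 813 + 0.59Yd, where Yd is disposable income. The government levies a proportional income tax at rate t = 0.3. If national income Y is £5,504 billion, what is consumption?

Yd = (1 − 0.3)(5504) = 0.7(5504) = 3852.8
C = 813 + 0.59(3852.8) = 813 + 2273.152 = 3086.152

C = 3086.152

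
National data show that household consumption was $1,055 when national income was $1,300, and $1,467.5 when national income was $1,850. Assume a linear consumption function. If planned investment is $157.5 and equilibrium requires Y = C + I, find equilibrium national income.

Y = 950

MPC = (1467.5 − 1055)/(1850 − 1300) = 412.5/550 = 0.75
a = 1055 − 0.75(1300) = 80
Equilibrium: Y = 80 + 0.75Y + 157.5
0.25Y = 237.5, so Y = 237.5/0.25 = 950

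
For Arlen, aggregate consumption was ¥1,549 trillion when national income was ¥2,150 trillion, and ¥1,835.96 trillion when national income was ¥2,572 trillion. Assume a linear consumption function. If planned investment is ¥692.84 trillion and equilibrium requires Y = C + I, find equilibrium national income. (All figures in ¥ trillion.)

Y = 2437

MPC = (1835.96 − 1549)/(2572 − 2150) = 286.96/422 = 0.68
a = 1549 − 0.68(2150) = 87
Equilibrium: Y = 87 + 0.68Y + 692.84
0.32Y = 779.84, so Y = 779.84/0.32 = 2437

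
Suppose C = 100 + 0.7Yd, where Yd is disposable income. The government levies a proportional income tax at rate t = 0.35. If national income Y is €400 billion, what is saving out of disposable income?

S = -22

Yd = (1 − 0.35)(400) = 0.65(400) = 260
C = 100 + 0.7(260) = 100 + 182 = 282
S = Yd − C = 260 − 282 = -22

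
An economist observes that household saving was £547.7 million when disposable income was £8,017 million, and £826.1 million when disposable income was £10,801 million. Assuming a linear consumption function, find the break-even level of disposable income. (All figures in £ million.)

MPS = ΔS/ΔY = (826.1 − 547.7)/(10801 − 8017) = 278.4/2784 = 0.1
MPC = 1 − MPS = 0.9
From S(8017) = 547.7: −a + 0.1(8017) = 547.7, so a = 801.7 − 547.7 = 254
Break-even (S = 0): Y = a/MPS = 254/0.1 = 2540

Y = 2540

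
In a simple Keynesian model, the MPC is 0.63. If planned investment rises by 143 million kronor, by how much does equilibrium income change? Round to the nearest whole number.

ΔY ≈ 386

The multiplier is 1/(1 − MPC) = 1/0.37.
ΔY = 143/0.37 = 386.49 ≈ 386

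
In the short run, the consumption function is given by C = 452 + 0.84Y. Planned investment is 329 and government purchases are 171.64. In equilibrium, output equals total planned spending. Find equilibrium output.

Y = C + I + G = 452 + 0.84Y + 329 + 171.64
Y − 0.84Y = 952.64
0.16Y = 952.64, so Y = 952.64/0.16 = 5954

Y = 5954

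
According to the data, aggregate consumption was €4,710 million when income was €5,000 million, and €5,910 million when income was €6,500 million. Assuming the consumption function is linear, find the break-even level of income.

MPC = (5910 − 4710)/(6500 − 5000) = 1200/1500 = 0.8
a = 4710 − 0.8(5000) = 4710 − 4000 = 710
Break-even: Y = a/(1−MPC) = 710/0.2 = 3550

Y = 3550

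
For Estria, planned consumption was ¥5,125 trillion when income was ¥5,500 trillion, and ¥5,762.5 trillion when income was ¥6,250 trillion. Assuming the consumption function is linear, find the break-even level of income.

MPC = (5762.5 − 5125)/(6250 − 5500) = 637.5/750 = 0.85
a = 5125 − 0.85(5500) = 5125 − 4675 = 450
Break-even: Y = a/(1−MPC) = 450/0.15 = 3000

Y = 3000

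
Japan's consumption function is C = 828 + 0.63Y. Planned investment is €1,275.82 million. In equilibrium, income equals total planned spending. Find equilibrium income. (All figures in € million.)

Y = 5686

Y = C + I = 828 + 0.63Y + 1275.82
Y − 0.63Y = 2103.82
0.37Y = 2103.82, so Y = 2103.82/0.37 = 5686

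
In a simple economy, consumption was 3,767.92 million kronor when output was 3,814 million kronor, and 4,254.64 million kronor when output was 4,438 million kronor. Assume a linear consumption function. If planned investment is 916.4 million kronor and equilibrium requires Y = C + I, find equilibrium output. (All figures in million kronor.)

Y = 7770

MPC = (4254.64 − 3767.92)/(4438 − 3814) = 486.72/624 = 0.78
a = 3767.92 − 0.78(3814) = 793
Equilibrium: Y = 793 + 0.78Y + 916.4
0.22Y = 1709.4, so Y = 1709.4/0.22 = 7770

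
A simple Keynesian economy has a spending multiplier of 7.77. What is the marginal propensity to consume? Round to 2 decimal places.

MPC = 0.87

k = 1/(1 − MPC), so 1 − MPC = 1/k = 1/7.77 = 0.1287
MPC = 1 − 0.1287 = 0.87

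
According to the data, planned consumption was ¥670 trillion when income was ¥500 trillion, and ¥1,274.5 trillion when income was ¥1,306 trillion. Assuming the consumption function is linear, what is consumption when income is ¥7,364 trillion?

MPC = (1274.5 − 670)/(1306 − 500) = 604.5/806 = 0.75
a = 670 − 0.75(500) = 670 − 375 = 295
C = 295 + 0.75(7364) = 295 + 5523 = 5818

C = 5818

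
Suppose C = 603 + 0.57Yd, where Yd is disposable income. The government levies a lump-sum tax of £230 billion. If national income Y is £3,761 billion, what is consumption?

C = 2615.67

Yd = Y − T = 3761 − 230 = 3531
C = 603 + 0.57(3531) = 603 + 2012.67 = 2615.67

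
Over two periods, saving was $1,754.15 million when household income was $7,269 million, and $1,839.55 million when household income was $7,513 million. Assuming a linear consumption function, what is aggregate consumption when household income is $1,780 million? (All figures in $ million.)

MPS = ΔS/ΔY = (1839.55 − 1754.15)/(7513 − 7269) = 85.4/244 = 0.35
MPC = 1 − MPS = 0.65
Autonomous saving = 1754.15 − 0.35(7269) = -790, so a = 790
C = 790 + 0.65(1780) = 790 + 1157 = 1947

C = 1947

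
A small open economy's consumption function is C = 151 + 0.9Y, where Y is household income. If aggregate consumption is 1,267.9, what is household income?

Y = 1241

151 + 0.9Y = 1267.9
0.9Y = 1116.9, so Y = 1116.9/0.9 = 1241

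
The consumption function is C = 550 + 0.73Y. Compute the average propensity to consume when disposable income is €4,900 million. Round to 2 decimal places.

APC = 0.84

C = 550 + 0.73(4900) = 4127
APC = C/Y = 4127/4900 = 0.84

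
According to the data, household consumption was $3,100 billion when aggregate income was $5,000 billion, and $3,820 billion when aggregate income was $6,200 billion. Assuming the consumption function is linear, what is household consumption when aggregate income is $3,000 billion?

MPC = (3820 − 3100)/(6200 − 5000) = 720/1200 = 0.6
a = 3100 − 0.6(5000) = 3100 − 3000 = 100
C = 100 + 0.6(3000) = 100 + 1800 = 1900

C = 1900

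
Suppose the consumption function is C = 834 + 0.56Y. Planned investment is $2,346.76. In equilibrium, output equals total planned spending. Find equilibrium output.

Y = C + I = 834 + 0.56Y + 2346.76
Y − 0.56Y = 3180.76
0.44Y = 3180.76, so Y = 3180.76/0.44 = 7229

Y = 7229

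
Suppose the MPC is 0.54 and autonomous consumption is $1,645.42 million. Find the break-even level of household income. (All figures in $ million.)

At break-even, C = Y: 1645.42 + 0.54Y = Y
0.46Y = 1645.42, so Y = 1645.42/0.46 = 3577

Y = 3577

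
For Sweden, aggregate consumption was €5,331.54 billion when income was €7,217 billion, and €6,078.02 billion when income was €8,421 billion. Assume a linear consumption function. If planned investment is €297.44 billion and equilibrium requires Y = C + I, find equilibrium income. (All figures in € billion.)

Y = 3038

MPC = (6078.02 − 5331.54)/(8421 − 7217) = 746.48/1204 = 0.62
a = 5331.54 − 0.62(7217) = 857
Equilibrium: Y = 857 + 0.62Y + 297.44
0.38Y = 1154.44, so Y = 1154.44/0.38 = 3038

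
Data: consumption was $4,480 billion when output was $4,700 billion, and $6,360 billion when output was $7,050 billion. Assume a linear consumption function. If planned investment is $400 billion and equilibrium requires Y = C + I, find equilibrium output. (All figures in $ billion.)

MPC = (6360 − 4480)/(7050 − 4700) = 1880/2350 = 0.8
a = 4480 − 0.8(4700) = 720
Equilibrium: Y = 720 + 0.8Y + 400
0.2Y = 1120, so Y = 1120/0.2 = 5600

Y = 5600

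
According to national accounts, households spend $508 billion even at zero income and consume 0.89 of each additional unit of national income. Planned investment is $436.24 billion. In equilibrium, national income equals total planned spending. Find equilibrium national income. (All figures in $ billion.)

Y = 8584

Y = C + I = 508 + 0.89Y + 436.24
Y − 0.89Y = 944.24
0.11Y = 944.24, so Y = 944.24/0.11 = 8584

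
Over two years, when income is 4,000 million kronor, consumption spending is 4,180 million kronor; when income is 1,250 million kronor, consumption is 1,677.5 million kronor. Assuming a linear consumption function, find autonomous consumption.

MPC = ΔC/ΔY = (4180 − 1677.5)/(4000 − 1250) = 2502.5/2750 = 0.91
a = C − MPC·Y = 1677.5 − 0.91(1250) = 1677.5 − 1137.5 = 540

a = 540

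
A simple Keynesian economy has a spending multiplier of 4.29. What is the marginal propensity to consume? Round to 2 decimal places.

k = 1/(1 − MPC), so 1 − MPC = 1/k = 1/4.29 = 0.2331
MPC = 1 − 0.2331 = 0.77

MPC = 0.77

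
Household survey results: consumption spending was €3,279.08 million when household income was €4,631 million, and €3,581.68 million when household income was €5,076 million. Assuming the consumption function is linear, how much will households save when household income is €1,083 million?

S = 216.56

MPC = (3581.68 − 3279.08)/(5076 − 4631) = 302.6/445 = 0.68
a = 3279.08 − 0.68(4631) = 3279.08 − 3149.08 = 130
C = 130 + 0.68(1083) = 866.44
S = 1083 − 866.44 = 216.56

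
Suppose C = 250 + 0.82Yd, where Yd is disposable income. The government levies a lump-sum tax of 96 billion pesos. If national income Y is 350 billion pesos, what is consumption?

C = 458.28

Yd = Y − T = 350 − 96 = 254
C = 250 + 0.82(254) = 250 + 208.28 = 458.28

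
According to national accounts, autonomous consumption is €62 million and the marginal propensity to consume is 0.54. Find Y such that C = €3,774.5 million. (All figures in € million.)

Y = 6875

62 + 0.54Y = 3774.5
0.54Y = 3712.5, so Y = 3712.5/0.54 = 6875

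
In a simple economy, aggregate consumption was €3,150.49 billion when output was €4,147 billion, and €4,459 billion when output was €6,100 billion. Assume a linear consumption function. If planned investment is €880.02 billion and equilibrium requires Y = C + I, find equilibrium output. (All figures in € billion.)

MPC = (4459 − 3150.49)/(6100 − 4147) = 1308.51/1953 = 0.67
a = 3150.49 − 0.67(4147) = 372
Equilibrium: Y = 372 + 0.67Y + 880.02
0.33Y = 1252.02, so Y = 1252.02/0.33 = 3794

Y = 3794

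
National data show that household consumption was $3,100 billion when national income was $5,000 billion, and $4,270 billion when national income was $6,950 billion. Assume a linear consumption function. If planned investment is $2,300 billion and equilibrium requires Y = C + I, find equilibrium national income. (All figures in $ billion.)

MPC = (4270 − 3100)/(6950 − 5000) = 1170/1950 = 0.6
a = 3100 − 0.6(5000) = 100
Equilibrium: Y = 100 + 0.6Y + 2300
0.4Y = 2400, so Y = 2400/0.4 = 6000

Y = 6000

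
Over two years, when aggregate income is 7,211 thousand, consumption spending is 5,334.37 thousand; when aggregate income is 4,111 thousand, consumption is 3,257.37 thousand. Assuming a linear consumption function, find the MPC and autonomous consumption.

MPC = 0.67; a = 503

MPC = ΔC/ΔY = (5334.37 − 3257.37)/(7211 − 4111) = 2077/3100 = 0.67
a = C − MPC·Y = 3257.37 − 0.67(4111) = 3257.37 − 2754.37 = 503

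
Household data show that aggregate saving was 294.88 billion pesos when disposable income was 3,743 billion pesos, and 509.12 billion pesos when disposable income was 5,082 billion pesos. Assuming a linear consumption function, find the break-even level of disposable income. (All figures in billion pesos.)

MPS = ΔS/ΔY = (509.12 − 294.88)/(5082 − 3743) = 214.24/1339 = 0.16
MPC = 1 − MPS = 0.84
From S(3743) = 294.88: −a + 0.16(3743) = 294.88, so a = 598.88 − 294.88 = 304
Break-even (S = 0): Y = a/MPS = 304/0.16 = 1900

Y = 1900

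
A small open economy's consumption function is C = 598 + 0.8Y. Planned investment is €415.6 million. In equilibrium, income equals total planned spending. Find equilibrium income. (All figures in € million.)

Y = 5068

Y = C + I = 598 + 0.8Y + 415.6
Y − 0.8Y = 1013.6
0.2Y = 1013.6, so Y = 1013.6/0.2 = 5068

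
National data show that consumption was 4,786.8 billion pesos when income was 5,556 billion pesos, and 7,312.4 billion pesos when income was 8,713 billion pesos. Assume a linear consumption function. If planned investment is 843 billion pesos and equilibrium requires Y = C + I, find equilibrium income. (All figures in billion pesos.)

MPC = (7312.4 − 4786.8)/(8713 − 5556) = 2525.6/3157 = 0.8
a = 4786.8 − 0.8(5556) = 342
Equilibrium: Y = 342 + 0.8Y + 843
0.2Y = 1185, so Y = 1185/0.2 = 5925

Y = 5925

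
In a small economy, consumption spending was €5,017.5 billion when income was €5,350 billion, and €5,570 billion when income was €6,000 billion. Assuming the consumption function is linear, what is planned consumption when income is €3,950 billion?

MPC = (5570 − 5017.5)/(6000 − 5350) = 552.5/650 = 0.85
a = 5017.5 − 0.85(5350) = 5017.5 − 4547.5 = 470
C = 470 + 0.85(3950) = 470 + 3357.5 = 3827.5

C = 3827.5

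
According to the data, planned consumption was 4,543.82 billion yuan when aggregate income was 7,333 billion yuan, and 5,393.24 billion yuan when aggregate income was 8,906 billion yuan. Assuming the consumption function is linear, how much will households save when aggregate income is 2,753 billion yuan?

MPC = (5393.24 − 4543.82)/(8906 − 7333) = 849.42/1573 = 0.54
a = 4543.82 − 0.54(7333) = 4543.82 − 3959.82 = 584
C = 584 + 0.54(2753) = 2070.62
S = 2753 − 2070.62 = 682.38

S = 682.38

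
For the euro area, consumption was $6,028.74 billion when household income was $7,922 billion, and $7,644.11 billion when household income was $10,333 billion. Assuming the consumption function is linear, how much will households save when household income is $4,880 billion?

MPC = (7644.11 − 6028.74)/(10333 − 7922) = 1615.37/2411 = 0.67
a = 6028.74 − 0.67(7922) = 6028.74 − 5307.74 = 721
C = 721 + 0.67(4880) = 3990.6
S = 4880 − 3990.6 = 889.4

S = 889.4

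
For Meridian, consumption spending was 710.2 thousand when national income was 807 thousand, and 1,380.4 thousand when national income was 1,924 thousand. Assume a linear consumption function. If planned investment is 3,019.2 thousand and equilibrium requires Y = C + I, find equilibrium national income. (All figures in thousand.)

Y = 8113

MPC = (1380.4 − 710.2)/(1924 − 807) = 670.2/1117 = 0.6
a = 710.2 − 0.6(807) = 226
Equilibrium: Y = 226 + 0.6Y + 3019.2
0.4Y = 3245.2, so Y = 3245.2/0.4 = 8113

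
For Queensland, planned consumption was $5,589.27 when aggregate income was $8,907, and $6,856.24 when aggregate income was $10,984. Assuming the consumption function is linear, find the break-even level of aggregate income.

MPC = (6856.24 − 5589.27)/(10984 − 8907) = 1266.97/2077 = 0.61
a = 5589.27 − 0.61(8907) = 5589.27 − 5433.27 = 156
Break-even: Y = a/(1−MPC) = 156/0.39 = 400

Y = 400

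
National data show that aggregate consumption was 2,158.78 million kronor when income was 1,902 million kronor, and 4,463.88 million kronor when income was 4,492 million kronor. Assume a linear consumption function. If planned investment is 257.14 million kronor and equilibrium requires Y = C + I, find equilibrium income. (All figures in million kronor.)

MPC = (4463.88 − 2158.78)/(4492 − 1902) = 2305.1/2590 = 0.89
a = 2158.78 − 0.89(1902) = 466
Equilibrium: Y = 466 + 0.89Y + 257.14
0.11Y = 723.14, so Y = 723.14/0.11 = 6574

Y = 6574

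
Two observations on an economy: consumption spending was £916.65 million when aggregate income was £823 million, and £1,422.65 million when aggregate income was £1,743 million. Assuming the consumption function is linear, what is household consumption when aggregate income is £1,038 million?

C = 1034.9

MPC = (1422.65 − 916.65)/(1743 − 823) = 506/920 = 0.55
a = 916.65 − 0.55(823) = 916.65 − 452.65 = 464
C = 464 + 0.55(1038) = 464 + 570.9 = 1034.9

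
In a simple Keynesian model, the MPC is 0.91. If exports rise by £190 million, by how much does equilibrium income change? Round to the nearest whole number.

The multiplier is 1/(1 − MPC) = 1/0.09.
ΔY = 190/0.09 = 2111.11 ≈ 2111

ΔY ≈ 2111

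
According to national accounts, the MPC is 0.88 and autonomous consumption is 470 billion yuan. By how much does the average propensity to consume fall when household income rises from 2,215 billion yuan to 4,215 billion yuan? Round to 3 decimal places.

At Y = 2215: C = 470 + 0.88(2215) = 2419.2, APC = 2419.2/2215 = 1.0922
At Y = 4215: C = 4179.2, APC = 4179.2/4215 = 0.9915
Fall in APC = 1.0922 − 0.9915 = 0.1007 ≈ 0.101

ΔAPC = 0.101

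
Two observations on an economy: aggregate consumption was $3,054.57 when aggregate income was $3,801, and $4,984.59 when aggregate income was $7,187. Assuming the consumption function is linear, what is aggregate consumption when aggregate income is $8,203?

MPC = (4984.59 − 3054.57)/(7187 − 3801) = 1930.02/3386 = 0.57
a = 3054.57 − 0.57(3801) = 3054.57 − 2166.57 = 888
C = 888 + 0.57(8203) = 888 + 4675.71 = 5563.71

C = 5563.71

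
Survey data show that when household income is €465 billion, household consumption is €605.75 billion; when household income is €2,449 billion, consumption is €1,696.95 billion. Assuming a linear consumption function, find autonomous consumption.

a = 350

MPC = ΔC/ΔY = (1696.95 − 605.75)/(2449 − 465) = 1091.2/1984 = 0.55
a = C − MPC·Y = 605.75 − 0.55(465) = 605.75 − 255.75 = 350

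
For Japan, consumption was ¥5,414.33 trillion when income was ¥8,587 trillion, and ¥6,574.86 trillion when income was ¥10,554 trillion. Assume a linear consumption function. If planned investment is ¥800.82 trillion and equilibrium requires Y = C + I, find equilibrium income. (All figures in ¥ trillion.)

MPC = (6574.86 − 5414.33)/(10554 − 8587) = 1160.53/1967 = 0.59
a = 5414.33 − 0.59(8587) = 348
Equilibrium: Y = 348 + 0.59Y + 800.82
0.41Y = 1148.82, so Y = 1148.82/0.41 = 2802

Y = 2802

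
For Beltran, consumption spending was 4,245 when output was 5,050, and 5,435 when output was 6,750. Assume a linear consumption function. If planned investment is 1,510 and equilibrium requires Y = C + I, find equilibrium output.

MPC = (5435 − 4245)/(6750 − 5050) = 1190/1700 = 0.7
a = 4245 − 0.7(5050) = 710
Equilibrium: Y = 710 + 0.7Y + 1510
0.3Y = 2220, so Y = 2220/0.3 = 7400

Y = 7400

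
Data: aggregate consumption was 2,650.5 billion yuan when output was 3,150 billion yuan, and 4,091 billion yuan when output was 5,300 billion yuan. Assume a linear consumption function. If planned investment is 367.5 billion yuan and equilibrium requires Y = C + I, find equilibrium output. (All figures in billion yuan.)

MPC = (4091 − 2650.5)/(5300 − 3150) = 1440.5/2150 = 0.67
a = 2650.5 − 0.67(3150) = 540
Equilibrium: Y = 540 + 0.67Y + 367.5
0.33Y = 907.5, so Y = 907.5/0.33 = 2750

Y = 2750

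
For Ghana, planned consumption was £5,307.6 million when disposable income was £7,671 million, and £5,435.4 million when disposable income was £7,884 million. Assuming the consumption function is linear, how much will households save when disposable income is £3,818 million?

MPC = (5435.4 − 5307.6)/(7884 − 7671) = 127.8/213 = 0.6
a = 5307.6 − 0.6(7671) = 5307.6 − 4602.6 = 705
C = 705 + 0.6(3818) = 2995.8
S = 3818 − 2995.8 = 822.2

S = 822.2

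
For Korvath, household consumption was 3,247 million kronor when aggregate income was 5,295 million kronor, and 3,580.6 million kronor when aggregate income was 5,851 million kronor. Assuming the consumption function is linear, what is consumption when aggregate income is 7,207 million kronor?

C = 4394.2

MPC = (3580.6 − 3247)/(5851 − 5295) = 333.6/556 = 0.6
a = 3247 − 0.6(5295) = 3247 − 3177 = 70
C = 70 + 0.6(7207) = 70 + 4324.2 = 4394.2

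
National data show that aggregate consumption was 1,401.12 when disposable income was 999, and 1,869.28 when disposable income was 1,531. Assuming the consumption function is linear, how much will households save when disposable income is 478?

S = -464.64

MPC = (1869.28 − 1401.12)/(1531 − 999) = 468.16/532 = 0.88
a = 1401.12 − 0.88(999) = 1401.12 − 879.12 = 522
C = 522 + 0.88(478) = 942.64
S = 478 − 942.64 = -464.64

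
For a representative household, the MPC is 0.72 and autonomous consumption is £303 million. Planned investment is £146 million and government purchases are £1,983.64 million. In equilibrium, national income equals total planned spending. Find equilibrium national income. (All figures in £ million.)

Y = 8688

Y = C + I + G = 303 + 0.72Y + 146 + 1983.64
Y − 0.72Y = 2432.64
0.28Y = 2432.64, so Y = 2432.64/0.28 = 8688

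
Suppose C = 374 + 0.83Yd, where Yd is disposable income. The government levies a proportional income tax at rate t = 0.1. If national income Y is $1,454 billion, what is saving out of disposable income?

S = -151.538

Yd = (1 − 0.1)(1454) = 0.9(1454) = 1308.6
C = 374 + 0.83(1308.6) = 374 + 1086.138 = 1460.138
S = Yd − C = 1308.6 − 1460.138 = -151.538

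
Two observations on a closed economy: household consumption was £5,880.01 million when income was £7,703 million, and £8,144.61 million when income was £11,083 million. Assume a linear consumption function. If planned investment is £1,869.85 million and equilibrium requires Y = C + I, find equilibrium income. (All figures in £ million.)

MPC = (8144.61 − 5880.01)/(11083 − 7703) = 2264.6/3380 = 0.67
a = 5880.01 − 0.67(7703) = 719
Equilibrium: Y = 719 + 0.67Y + 1869.85
0.33Y = 2588.85, so Y = 2588.85/0.33 = 7845

Y = 7845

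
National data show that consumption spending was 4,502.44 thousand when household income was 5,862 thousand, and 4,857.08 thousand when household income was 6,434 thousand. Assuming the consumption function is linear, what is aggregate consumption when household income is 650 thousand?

C = 1271

MPC = (4857.08 − 4502.44)/(6434 − 5862) = 354.64/572 = 0.62
a = 4502.44 − 0.62(5862) = 4502.44 − 3634.44 = 868
C = 868 + 0.62(650) = 868 + 403 = 1271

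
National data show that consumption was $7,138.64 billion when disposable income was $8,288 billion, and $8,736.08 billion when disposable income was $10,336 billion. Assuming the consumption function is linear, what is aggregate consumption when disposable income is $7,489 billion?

C = 6515.42

MPC = (8736.08 − 7138.64)/(10336 − 8288) = 1597.44/2048 = 0.78
a = 7138.64 − 0.78(8288) = 7138.64 − 6464.64 = 674
C = 674 + 0.78(7489) = 674 + 5841.42 = 6515.42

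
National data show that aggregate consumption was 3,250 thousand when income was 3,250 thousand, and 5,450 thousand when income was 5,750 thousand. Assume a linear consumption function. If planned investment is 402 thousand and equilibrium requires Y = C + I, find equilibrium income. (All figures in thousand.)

MPC = (5450 − 3250)/(5750 − 3250) = 2200/2500 = 0.88
a = 3250 − 0.88(3250) = 390
Equilibrium: Y = 390 + 0.88Y + 402
0.12Y = 792, so Y = 792/0.12 = 6600

Y = 6600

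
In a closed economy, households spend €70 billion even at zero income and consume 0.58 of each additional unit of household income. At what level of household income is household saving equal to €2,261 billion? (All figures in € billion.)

Y = 5550

S = Y − C = -70 + 0.42Y
-70 + 0.42Y = 2261, so 0.42Y = 2331 and Y = 5550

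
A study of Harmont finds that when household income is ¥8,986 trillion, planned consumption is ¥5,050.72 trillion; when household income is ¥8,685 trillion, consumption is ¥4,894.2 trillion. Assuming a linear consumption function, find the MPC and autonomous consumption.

MPC = ΔC/ΔY = (5050.72 − 4894.2)/(8986 − 8685) = 156.52/301 = 0.52
a = C − MPC·Y = 4894.2 − 0.52(8685) = 4894.2 − 4516.2 = 378

MPC = 0.52; a = 378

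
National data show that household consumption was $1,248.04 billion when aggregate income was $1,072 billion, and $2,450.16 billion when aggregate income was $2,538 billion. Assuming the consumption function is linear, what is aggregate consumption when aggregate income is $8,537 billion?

MPC = (2450.16 − 1248.04)/(2538 − 1072) = 1202.12/1466 = 0.82
a = 1248.04 − 0.82(1072) = 1248.04 − 879.04 = 369
C = 369 + 0.82(8537) = 369 + 7000.34 = 7369.34

C = 7369.34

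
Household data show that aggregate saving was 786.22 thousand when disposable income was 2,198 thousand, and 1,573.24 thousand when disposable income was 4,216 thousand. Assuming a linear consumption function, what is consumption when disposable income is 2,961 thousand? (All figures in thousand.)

MPS = ΔS/ΔY = (1573.24 − 786.22)/(4216 − 2198) = 787.02/2018 = 0.39
MPC = 1 − MPS = 0.61
Autonomous saving = 786.22 − 0.39(2198) = -71, so a = 71
C = 71 + 0.61(2961) = 71 + 1806.21 = 1877.21

C = 1877.21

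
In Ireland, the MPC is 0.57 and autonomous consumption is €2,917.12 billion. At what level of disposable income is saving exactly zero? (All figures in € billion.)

Y = 6784

At break-even, C = Y: 2917.12 + 0.57Y = Y
0.43Y = 2917.12, so Y = 2917.12/0.43 = 6784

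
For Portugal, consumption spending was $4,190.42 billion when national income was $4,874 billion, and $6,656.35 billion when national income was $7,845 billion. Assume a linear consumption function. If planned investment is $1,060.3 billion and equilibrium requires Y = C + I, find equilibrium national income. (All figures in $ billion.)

Y = 7090

MPC = (6656.35 − 4190.42)/(7845 − 4874) = 2465.93/2971 = 0.83
a = 4190.42 − 0.83(4874) = 145
Equilibrium: Y = 145 + 0.83Y + 1060.3
0.17Y = 1205.3, so Y = 1205.3/0.17 = 7090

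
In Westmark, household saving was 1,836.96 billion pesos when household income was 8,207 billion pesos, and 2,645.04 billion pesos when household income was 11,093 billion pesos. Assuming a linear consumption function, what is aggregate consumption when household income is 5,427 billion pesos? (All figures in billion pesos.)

C = 4368.44

MPS = ΔS/ΔY = (2645.04 − 1836.96)/(11093 − 8207) = 808.08/2886 = 0.28
MPC = 1 − MPS = 0.72
Autonomous saving = 1836.96 − 0.28(8207) = -461, so a = 461
C = 461 + 0.72(5427) = 461 + 3907.44 = 4368.44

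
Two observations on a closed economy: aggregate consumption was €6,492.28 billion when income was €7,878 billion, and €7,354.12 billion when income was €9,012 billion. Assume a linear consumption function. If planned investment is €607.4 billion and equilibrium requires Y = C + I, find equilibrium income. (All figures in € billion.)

Y = 4635

MPC = (7354.12 − 6492.28)/(9012 − 7878) = 861.84/1134 = 0.76
a = 6492.28 − 0.76(7878) = 505
Equilibrium: Y = 505 + 0.76Y + 607.4
0.24Y = 1112.4, so Y = 1112.4/0.24 = 4635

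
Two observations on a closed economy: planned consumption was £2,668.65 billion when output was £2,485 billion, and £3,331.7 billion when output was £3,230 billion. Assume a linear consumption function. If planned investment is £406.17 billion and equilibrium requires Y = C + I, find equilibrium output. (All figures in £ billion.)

MPC = (3331.7 − 2668.65)/(3230 − 2485) = 663.05/745 = 0.89
a = 2668.65 − 0.89(2485) = 457
Equilibrium: Y = 457 + 0.89Y + 406.17
0.11Y = 863.17, so Y = 863.17/0.11 = 7847

Y = 7847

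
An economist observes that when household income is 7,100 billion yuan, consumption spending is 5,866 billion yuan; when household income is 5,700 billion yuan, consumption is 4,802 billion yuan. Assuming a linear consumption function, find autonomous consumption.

a = 470

MPC = ΔC/ΔY = (5866 − 4802)/(7100 − 5700) = 1064/1400 = 0.76
a = C − MPC·Y = 4802 − 0.76(5700) = 4802 − 4332 = 470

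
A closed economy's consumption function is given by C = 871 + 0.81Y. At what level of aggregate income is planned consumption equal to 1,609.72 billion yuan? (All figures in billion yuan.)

871 + 0.81Y = 1609.72
0.81Y = 738.72, so Y = 738.72/0.81 = 912

Y = 912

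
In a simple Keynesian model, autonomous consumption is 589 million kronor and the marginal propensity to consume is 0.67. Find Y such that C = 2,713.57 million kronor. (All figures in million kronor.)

589 + 0.67Y = 2713.57
0.67Y = 2124.57, so Y = 2124.57/0.67 = 3171

Y = 3171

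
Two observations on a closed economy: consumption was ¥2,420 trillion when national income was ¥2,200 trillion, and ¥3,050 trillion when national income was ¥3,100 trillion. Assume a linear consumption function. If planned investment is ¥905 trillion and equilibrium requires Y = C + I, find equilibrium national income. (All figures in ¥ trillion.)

Y = 5950

MPC = (3050 − 2420)/(3100 − 2200) = 630/900 = 0.7
a = 2420 − 0.7(2200) = 880
Equilibrium: Y = 880 + 0.7Y + 905
0.3Y = 1785, so Y = 1785/0.3 = 5950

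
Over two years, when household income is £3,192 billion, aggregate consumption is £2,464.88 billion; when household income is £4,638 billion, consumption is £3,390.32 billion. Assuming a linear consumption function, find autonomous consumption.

a = 422

MPC = ΔC/ΔY = (3390.32 − 2464.88)/(4638 − 3192) = 925.44/1446 = 0.64
a = C − MPC·Y = 2464.88 − 0.64(3192) = 2464.88 − 2042.88 = 422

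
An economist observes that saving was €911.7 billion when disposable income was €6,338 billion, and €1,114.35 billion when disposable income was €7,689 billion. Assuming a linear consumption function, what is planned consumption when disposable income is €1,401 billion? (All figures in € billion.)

C = 1229.85

MPS = ΔS/ΔY = (1114.35 − 911.7)/(7689 − 6338) = 202.65/1351 = 0.15
MPC = 1 − MPS = 0.85
Autonomous saving = 911.7 − 0.15(6338) = -39, so a = 39
C = 39 + 0.85(1401) = 39 + 1190.85 = 1229.85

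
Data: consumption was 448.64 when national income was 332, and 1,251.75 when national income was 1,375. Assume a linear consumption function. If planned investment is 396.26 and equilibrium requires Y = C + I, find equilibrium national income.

MPC = (1251.75 − 448.64)/(1375 − 332) = 803.11/1043 = 0.77
a = 448.64 − 0.77(332) = 193
Equilibrium: Y = 193 + 0.77Y + 396.26
0.23Y = 589.26, so Y = 589.26/0.23 = 2562

Y = 2562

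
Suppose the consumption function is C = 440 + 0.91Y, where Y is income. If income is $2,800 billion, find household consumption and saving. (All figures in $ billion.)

C = 440 + 0.91(2800) = 440 + 2548 = 2988
S = Y − C = 2800 − 2988 = -188

C = 2988; S = -188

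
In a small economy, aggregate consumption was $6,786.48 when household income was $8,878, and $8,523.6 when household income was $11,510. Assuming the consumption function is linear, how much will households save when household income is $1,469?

MPC = (8523.6 − 6786.48)/(11510 − 8878) = 1737.12/2632 = 0.66
a = 6786.48 − 0.66(8878) = 6786.48 − 5859.48 = 927
C = 927 + 0.66(1469) = 1896.54
S = 1469 − 1896.54 = -427.54

S = -427.54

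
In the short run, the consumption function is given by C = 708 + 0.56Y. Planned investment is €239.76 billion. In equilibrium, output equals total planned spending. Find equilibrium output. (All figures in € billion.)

Y = C + I = 708 + 0.56Y + 239.76
Y − 0.56Y = 947.76
0.44Y = 947.76, so Y = 947.76/0.44 = 2154

Y = 2154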